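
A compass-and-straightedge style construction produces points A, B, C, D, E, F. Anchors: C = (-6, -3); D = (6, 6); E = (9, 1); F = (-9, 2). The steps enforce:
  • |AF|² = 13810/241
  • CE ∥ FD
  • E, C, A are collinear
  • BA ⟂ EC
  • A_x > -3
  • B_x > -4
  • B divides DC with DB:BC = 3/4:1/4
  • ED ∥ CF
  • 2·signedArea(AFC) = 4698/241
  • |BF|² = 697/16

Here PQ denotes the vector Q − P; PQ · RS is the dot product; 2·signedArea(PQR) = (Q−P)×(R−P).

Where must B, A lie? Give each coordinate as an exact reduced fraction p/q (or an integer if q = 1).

1. B_x = -3  [B divides DC with DB:BC = 3/4:1/4]
2. B_y = -3/4  [B divides DC with DB:BC = 3/4:1/4]
   → B = (-3, -3/4)
3. A_x = -636/241  [E, C, A are collinear ∩ BA ⟂ EC]
4. A_y = -507/241  [E, C, A are collinear ∩ BA ⟂ EC]
   → A = (-636/241, -507/241)

A = (-636/241, -507/241)
B = (-3, -3/4)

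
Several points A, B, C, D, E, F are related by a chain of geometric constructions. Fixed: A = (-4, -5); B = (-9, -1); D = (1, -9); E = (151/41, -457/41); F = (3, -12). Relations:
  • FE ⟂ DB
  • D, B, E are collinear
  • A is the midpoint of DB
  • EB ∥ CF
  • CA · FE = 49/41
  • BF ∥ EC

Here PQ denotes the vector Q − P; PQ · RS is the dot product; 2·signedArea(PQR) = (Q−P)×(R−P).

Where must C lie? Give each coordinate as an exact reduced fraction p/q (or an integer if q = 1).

1. C_x = 643/41  [EB ∥ CF ∩ BF ∥ EC]
2. C_y = -908/41  [EB ∥ CF ∩ BF ∥ EC]
   → C = (643/41, -908/41)

C = (643/41, -908/41)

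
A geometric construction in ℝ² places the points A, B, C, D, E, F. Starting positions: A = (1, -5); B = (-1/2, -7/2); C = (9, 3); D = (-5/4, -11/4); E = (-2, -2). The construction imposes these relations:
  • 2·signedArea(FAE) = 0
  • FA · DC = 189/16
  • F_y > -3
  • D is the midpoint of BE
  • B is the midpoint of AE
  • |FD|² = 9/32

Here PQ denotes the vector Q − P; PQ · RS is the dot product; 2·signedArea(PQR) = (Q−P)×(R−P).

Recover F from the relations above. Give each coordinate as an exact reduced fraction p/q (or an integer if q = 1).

F = (-13/8, -19/8)

1. F_x = -13/8  [2·signedArea(FAE) = 0 ∩ FA · DC = 189/16]
2. F_y = -19/8  [2·signedArea(FAE) = 0 ∩ FA · DC = 189/16]
   → F = (-13/8, -19/8)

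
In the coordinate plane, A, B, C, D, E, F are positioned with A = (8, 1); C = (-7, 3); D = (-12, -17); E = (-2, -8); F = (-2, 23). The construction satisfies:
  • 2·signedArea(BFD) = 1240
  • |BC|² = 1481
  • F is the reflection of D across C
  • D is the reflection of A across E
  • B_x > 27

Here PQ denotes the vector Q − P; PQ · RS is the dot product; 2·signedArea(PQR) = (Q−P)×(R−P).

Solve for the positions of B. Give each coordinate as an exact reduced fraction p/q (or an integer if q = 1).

B = (28, 19)

1. B_x = 28  [line 40·x + -10·y + -930 = 0 ∩ |BC|² = 1481]
2. B_y = 19  [line 40·x + -10·y + -930 = 0 ∩ |BC|² = 1481]
   → B = (28, 19)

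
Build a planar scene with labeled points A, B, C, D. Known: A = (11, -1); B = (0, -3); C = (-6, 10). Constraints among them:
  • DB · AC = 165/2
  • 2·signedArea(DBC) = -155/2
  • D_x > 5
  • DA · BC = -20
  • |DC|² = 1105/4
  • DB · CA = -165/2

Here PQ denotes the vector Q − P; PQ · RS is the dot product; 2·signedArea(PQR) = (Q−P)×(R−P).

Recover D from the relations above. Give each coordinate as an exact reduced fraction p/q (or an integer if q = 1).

1. D_x = 11/2  [DA · BC = -20 ∩ 2·signedArea(DBC) = -155/2]
2. D_y = -2  [DA · BC = -20 ∩ 2·signedArea(DBC) = -155/2]
   → D = (11/2, -2)

D = (11/2, -2)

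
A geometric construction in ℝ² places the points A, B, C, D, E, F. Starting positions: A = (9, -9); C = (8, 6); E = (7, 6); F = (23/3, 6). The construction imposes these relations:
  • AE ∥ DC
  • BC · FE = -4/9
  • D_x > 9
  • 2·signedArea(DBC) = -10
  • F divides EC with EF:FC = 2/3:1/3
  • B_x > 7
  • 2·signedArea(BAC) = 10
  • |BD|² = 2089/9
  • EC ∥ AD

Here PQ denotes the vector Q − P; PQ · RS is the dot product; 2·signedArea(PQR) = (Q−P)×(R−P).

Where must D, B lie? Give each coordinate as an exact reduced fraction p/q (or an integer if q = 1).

B = (22/3, 6)
D = (10, -9)

1. D_x = 10  [AE ∥ DC ∩ EC ∥ AD]
2. D_y = -9  [AE ∥ DC ∩ EC ∥ AD]
   → D = (10, -9)
3. B_x = 22/3  [2·signedArea(BAC) = 10 ∩ 2·signedArea(DBC) = -10]
4. B_y = 6  [2·signedArea(BAC) = 10 ∩ 2·signedArea(DBC) = -10]
   → B = (22/3, 6)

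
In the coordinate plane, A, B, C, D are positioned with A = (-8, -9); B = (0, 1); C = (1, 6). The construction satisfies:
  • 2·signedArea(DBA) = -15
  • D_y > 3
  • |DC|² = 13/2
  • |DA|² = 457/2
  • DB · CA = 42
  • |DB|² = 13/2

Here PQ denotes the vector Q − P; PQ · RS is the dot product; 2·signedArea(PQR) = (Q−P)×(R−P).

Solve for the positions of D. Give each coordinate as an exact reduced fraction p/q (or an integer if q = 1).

1. D_x = 1/2  [2·signedArea(DBA) = -15 ∩ DB · CA = 42]
2. D_y = 7/2  [2·signedArea(DBA) = -15 ∩ DB · CA = 42]
   → D = (1/2, 7/2)

D = (1/2, 7/2)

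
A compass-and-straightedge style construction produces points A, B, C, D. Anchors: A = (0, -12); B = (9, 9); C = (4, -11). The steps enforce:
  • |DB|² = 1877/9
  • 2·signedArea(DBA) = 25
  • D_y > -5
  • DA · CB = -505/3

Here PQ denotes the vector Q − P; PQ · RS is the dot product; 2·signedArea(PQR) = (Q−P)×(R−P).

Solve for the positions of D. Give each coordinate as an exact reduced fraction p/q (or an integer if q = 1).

D = (13/3, -14/3)

1. D_x = 13/3  [2·signedArea(DBA) = 25 ∩ DA · CB = -505/3]
2. D_y = -14/3  [2·signedArea(DBA) = 25 ∩ DA · CB = -505/3]
   → D = (13/3, -14/3)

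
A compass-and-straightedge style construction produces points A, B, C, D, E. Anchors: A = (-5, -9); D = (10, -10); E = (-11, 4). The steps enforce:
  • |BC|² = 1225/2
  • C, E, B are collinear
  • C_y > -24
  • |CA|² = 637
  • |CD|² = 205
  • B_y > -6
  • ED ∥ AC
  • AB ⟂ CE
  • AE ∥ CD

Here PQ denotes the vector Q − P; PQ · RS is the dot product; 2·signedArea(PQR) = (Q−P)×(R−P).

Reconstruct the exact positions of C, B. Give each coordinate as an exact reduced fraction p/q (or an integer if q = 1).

B = (-3/2, -11/2)
C = (16, -23)

1. C_x = 16  [AE ∥ CD ∩ ED ∥ AC]
2. C_y = -23  [AE ∥ CD ∩ ED ∥ AC]
   → C = (16, -23)
3. B_x = -3/2  [C, E, B are collinear ∩ AB ⟂ CE]
4. B_y = -11/2  [C, E, B are collinear ∩ AB ⟂ CE]
   → B = (-3/2, -11/2)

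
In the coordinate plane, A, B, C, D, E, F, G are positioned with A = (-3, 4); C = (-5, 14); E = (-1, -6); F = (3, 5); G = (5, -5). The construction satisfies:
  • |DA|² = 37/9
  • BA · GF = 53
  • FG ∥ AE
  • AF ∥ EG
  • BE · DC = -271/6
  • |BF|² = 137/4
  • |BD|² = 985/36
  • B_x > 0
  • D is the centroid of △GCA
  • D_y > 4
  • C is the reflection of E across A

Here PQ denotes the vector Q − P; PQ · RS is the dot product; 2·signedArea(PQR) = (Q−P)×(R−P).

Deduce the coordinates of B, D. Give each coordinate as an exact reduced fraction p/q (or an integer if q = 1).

1. D_x = -1  [D is the centroid of △GCA]
2. D_y = 13/3  [D is the centroid of △GCA]
   → D = (-1, 13/3)
3. B_x = 1  [BE · DC = -271/6 ∩ BA · GF = 53]
4. B_y = -1/2  [BE · DC = -271/6 ∩ BA · GF = 53]
   → B = (1, -1/2)

B = (1, -1/2)
D = (-1, 13/3)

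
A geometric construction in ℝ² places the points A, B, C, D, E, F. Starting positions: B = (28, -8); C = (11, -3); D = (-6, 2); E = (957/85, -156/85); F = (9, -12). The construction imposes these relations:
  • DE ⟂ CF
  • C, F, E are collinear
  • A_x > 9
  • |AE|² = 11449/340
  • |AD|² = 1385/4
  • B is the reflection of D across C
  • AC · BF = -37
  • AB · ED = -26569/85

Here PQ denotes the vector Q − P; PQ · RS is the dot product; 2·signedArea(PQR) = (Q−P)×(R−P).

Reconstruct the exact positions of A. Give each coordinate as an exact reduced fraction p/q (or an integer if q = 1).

A = (10, -15/2)

1. A_x = 10  [AB · ED = -26569/85 ∩ AC · BF = -37]
2. A_y = -15/2  [AB · ED = -26569/85 ∩ AC · BF = -37]
   → A = (10, -15/2)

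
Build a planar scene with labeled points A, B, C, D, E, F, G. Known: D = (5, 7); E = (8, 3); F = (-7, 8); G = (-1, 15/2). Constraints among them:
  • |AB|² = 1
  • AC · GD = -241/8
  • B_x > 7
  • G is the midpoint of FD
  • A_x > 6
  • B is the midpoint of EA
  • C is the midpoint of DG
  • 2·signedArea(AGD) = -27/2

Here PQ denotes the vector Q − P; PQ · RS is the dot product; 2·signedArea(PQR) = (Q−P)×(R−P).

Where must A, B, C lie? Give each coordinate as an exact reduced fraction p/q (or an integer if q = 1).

A = (34/5, 23/5)
B = (37/5, 19/5)
C = (2, 29/4)

1. C_x = 2  [C is the midpoint of DG]
2. C_y = 29/4  [C is the midpoint of DG]
   → C = (2, 29/4)
3. A_x = 34/5  [2·signedArea(AGD) = -27/2 ∩ AC · GD = -241/8]
4. A_y = 23/5  [2·signedArea(AGD) = -27/2 ∩ AC · GD = -241/8]
   → A = (34/5, 23/5)
5. B_x = 37/5  [B is the midpoint of EA]
6. B_y = 19/5  [B is the midpoint of EA]
   → B = (37/5, 19/5)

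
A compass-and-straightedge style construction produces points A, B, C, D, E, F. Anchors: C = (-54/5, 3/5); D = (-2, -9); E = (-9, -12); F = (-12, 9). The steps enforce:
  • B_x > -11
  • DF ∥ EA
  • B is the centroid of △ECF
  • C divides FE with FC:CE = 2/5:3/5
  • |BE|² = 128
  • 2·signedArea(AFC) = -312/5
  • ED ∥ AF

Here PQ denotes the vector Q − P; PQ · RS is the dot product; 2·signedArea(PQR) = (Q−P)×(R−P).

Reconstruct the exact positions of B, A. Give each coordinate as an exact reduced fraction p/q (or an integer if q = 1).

A = (-19, 6)
B = (-53/5, -4/5)

1. B_x = -53/5  [B is the centroid of △ECF]
2. B_y = -4/5  [B is the centroid of △ECF]
   → B = (-53/5, -4/5)
3. A_x = -19  [ED ∥ AF ∩ DF ∥ EA]
4. A_y = 6  [ED ∥ AF ∩ DF ∥ EA]
   → A = (-19, 6)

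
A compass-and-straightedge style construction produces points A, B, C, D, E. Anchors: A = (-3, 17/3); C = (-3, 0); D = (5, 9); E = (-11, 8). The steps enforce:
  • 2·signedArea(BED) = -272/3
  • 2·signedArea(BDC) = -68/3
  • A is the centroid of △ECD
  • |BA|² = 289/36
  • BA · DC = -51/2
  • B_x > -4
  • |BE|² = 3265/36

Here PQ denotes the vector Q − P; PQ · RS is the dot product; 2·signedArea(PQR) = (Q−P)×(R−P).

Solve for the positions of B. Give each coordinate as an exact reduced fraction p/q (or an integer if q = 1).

B = (-3, 17/6)

1. B_x = -3  [2·signedArea(BDC) = -68/3 ∩ BA · DC = -51/2]
2. B_y = 17/6  [2·signedArea(BDC) = -68/3 ∩ BA · DC = -51/2]
   → B = (-3, 17/6)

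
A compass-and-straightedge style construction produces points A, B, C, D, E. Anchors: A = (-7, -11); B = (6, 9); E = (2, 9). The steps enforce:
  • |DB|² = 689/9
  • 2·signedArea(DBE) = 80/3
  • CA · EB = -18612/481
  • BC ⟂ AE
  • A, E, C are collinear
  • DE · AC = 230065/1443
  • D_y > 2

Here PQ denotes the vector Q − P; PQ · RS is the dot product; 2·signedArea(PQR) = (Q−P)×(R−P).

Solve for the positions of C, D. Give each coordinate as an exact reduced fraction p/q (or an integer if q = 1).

C = (1286/481, 5049/481)
D = (1/3, 7/3)

1. C_x = 1286/481  [A, E, C are collinear ∩ BC ⟂ AE]
2. C_y = 5049/481  [A, E, C are collinear ∩ BC ⟂ AE]
   → C = (1286/481, 5049/481)
3. D_x = 1/3  [DE · AC = 230065/1443 ∩ 2·signedArea(DBE) = 80/3]
4. D_y = 7/3  [DE · AC = 230065/1443 ∩ 2·signedArea(DBE) = 80/3]
   → D = (1/3, 7/3)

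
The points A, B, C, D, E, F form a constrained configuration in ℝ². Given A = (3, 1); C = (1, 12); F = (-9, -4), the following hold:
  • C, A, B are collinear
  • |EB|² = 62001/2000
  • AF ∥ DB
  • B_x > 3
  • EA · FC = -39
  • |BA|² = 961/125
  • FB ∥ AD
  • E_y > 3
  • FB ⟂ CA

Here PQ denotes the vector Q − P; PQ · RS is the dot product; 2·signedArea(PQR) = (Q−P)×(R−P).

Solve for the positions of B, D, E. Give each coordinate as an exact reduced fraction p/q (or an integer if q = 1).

1. B_x = 437/125  [C, A, B are collinear ∩ FB ⟂ CA]
2. B_y = -216/125  [C, A, B are collinear ∩ FB ⟂ CA]
   → B = (437/125, -216/125)
3. D_x = 1937/125  [AF ∥ DB ∩ FB ∥ AD]
4. D_y = 409/125  [AF ∥ DB ∩ FB ∥ AD]
   → D = (1937/125, 409/125)
5. E_x = 5/2  [line -10·x + -16·y + 85 = 0 ∩ |EB|² = 62001/2000]
6. E_y = 15/4  [line -10·x + -16·y + 85 = 0 ∩ |EB|² = 62001/2000]
   → E = (5/2, 15/4)

B = (437/125, -216/125)
D = (1937/125, 409/125)
E = (5/2, 15/4)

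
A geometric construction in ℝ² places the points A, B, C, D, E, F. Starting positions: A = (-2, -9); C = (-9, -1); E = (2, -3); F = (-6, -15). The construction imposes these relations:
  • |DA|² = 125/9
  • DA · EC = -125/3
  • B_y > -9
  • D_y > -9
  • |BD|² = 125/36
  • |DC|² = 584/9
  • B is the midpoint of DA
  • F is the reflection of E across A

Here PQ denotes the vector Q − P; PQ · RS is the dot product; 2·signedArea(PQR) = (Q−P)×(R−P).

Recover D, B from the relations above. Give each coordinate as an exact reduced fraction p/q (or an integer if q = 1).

B = (-23/6, -26/3)
D = (-17/3, -25/3)

1. D_x = -17/3  [line 11·x + -2·y + 137/3 = 0 ∩ |DA|² = 125/9]
2. D_y = -25/3  [line 11·x + -2·y + 137/3 = 0 ∩ |DA|² = 125/9]
   → D = (-17/3, -25/3)
3. B_x = -23/6  [B is the midpoint of DA]
4. B_y = -26/3  [B is the midpoint of DA]
   → B = (-23/6, -26/3)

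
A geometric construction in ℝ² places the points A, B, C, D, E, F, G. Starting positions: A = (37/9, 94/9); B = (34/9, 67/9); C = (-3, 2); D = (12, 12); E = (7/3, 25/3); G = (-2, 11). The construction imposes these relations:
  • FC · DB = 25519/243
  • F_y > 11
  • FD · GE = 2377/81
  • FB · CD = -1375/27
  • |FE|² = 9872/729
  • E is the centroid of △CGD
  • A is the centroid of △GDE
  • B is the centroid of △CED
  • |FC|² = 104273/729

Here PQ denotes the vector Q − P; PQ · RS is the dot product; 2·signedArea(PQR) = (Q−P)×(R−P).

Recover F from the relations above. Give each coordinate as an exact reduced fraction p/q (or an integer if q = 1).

F = (127/27, 301/27)

1. F_x = 127/27  [FD · GE = 2377/81 ∩ FC · DB = 25519/243]
2. F_y = 301/27  [FD · GE = 2377/81 ∩ FC · DB = 25519/243]
   → F = (127/27, 301/27)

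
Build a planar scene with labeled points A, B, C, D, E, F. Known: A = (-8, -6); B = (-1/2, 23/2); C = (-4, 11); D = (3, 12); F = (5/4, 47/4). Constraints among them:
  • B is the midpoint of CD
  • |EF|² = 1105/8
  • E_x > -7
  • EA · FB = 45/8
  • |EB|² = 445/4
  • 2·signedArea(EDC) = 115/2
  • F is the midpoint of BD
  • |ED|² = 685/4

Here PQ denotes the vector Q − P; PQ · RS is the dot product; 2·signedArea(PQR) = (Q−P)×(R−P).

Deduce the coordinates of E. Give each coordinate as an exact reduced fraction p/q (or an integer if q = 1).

1. E_x = -6  [EA · FB = 45/8 ∩ 2·signedArea(EDC) = 115/2]
2. E_y = 5/2  [EA · FB = 45/8 ∩ 2·signedArea(EDC) = 115/2]
   → E = (-6, 5/2)

E = (-6, 5/2)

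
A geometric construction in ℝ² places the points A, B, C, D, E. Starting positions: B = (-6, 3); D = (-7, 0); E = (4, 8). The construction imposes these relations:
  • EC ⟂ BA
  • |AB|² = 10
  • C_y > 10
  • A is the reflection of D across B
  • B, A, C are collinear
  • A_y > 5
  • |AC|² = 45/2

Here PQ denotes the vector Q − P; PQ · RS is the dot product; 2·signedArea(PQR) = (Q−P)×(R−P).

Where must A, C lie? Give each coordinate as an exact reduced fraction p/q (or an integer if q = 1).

A = (-5, 6)
C = (-7/2, 21/2)

1. A_x = -5  [A is the reflection of D across B]
2. A_y = 6  [A is the reflection of D across B]
   → A = (-5, 6)
3. C_x = -7/2  [B, A, C are collinear ∩ EC ⟂ BA]
4. C_y = 21/2  [B, A, C are collinear ∩ EC ⟂ BA]
   → C = (-7/2, 21/2)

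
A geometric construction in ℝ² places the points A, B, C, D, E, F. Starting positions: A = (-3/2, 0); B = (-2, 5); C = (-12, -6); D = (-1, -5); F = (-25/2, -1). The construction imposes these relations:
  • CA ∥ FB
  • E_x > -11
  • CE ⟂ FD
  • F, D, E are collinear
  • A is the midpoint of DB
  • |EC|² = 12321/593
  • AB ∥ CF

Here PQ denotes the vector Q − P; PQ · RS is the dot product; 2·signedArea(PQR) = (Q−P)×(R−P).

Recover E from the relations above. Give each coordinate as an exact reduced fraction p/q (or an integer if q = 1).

E = (-6228/593, -1005/593)

1. E_x = -6228/593  [F, D, E are collinear ∩ CE ⟂ FD]
2. E_y = -1005/593  [F, D, E are collinear ∩ CE ⟂ FD]
   → E = (-6228/593, -1005/593)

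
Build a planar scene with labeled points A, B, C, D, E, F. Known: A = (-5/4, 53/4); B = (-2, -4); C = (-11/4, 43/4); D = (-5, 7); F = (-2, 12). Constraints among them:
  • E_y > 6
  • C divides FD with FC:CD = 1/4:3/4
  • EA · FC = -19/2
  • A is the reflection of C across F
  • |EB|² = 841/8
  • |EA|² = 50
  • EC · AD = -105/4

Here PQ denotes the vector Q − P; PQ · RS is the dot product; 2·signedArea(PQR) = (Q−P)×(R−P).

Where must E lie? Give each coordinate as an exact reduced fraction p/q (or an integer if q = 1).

E = (-9/4, 25/4)

1. E_x = -9/4  [line 15/4·x + 25/4·y + -245/8 = 0 ∩ |EB|² = 841/8]
2. E_y = 25/4  [line 15/4·x + 25/4·y + -245/8 = 0 ∩ |EB|² = 841/8]
   → E = (-9/4, 25/4)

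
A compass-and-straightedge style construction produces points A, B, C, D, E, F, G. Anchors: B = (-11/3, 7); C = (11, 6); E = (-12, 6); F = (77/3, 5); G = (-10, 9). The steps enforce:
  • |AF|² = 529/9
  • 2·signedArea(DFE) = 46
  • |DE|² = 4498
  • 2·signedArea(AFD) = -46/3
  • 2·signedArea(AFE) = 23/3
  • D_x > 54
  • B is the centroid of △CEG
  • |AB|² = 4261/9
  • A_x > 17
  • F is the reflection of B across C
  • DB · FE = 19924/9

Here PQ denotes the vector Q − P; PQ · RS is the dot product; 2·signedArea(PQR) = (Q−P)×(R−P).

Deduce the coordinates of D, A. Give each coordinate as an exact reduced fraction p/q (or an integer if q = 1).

A = (18, 5)
D = (55, 3)

1. D_x = 55  [DB · FE = 19924/9 ∩ 2·signedArea(DFE) = 46]
2. D_y = 3  [DB · FE = 19924/9 ∩ 2·signedArea(DFE) = 46]
   → D = (55, 3)
3. A_x = 18  [2·signedArea(AFD) = -46/3 ∩ 2·signedArea(AFE) = 23/3]
4. A_y = 5  [2·signedArea(AFD) = -46/3 ∩ 2·signedArea(AFE) = 23/3]
   → A = (18, 5)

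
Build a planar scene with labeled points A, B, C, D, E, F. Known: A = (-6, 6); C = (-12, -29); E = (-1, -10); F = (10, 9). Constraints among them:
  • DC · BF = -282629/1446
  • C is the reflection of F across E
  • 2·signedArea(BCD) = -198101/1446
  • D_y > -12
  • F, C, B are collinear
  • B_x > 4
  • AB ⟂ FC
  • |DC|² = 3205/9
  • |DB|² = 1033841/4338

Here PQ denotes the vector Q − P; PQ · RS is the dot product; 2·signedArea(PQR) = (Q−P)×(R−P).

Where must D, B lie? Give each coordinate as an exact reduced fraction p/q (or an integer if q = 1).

1. B_x = 2257/482  [F, C, B are collinear ∩ AB ⟂ FC]
2. B_y = -89/482  [F, C, B are collinear ∩ AB ⟂ FC]
   → B = (2257/482, -89/482)
3. D_x = -19/3  [DC · BF = -282629/1446 ∩ 2·signedArea(BCD) = -198101/1446]
4. D_y = -11  [DC · BF = -282629/1446 ∩ 2·signedArea(BCD) = -198101/1446]
   → D = (-19/3, -11)

B = (2257/482, -89/482)
D = (-19/3, -11)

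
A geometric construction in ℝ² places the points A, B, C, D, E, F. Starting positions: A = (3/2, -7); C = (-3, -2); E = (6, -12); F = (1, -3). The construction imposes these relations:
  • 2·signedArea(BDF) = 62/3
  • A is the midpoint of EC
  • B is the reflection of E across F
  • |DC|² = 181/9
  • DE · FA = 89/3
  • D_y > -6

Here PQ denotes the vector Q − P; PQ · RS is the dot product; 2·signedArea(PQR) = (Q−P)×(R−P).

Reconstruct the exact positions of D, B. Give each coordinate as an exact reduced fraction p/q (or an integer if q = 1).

1. B_x = -4  [B is the reflection of E across F]
2. B_y = 6  [B is the reflection of E across F]
   → B = (-4, 6)
3. D_x = 0  [DE · FA = 89/3 ∩ 2·signedArea(BDF) = 62/3]
4. D_y = -16/3  [DE · FA = 89/3 ∩ 2·signedArea(BDF) = 62/3]
   → D = (0, -16/3)

B = (-4, 6)
D = (0, -16/3)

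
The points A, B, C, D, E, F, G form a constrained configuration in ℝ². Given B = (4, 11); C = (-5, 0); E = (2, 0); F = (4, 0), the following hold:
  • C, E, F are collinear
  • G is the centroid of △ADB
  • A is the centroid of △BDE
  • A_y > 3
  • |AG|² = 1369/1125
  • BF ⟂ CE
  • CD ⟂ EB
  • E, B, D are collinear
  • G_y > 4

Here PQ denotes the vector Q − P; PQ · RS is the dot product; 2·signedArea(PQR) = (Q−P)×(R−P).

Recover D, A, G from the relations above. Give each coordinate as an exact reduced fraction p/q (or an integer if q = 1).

1. D_x = 222/125  [E, B, D are collinear ∩ CD ⟂ EB]
2. D_y = -154/125  [E, B, D are collinear ∩ CD ⟂ EB]
   → D = (222/125, -154/125)
3. A_x = 324/125  [A is the centroid of △BDE]
4. A_y = 407/125  [A is the centroid of △BDE]
   → A = (324/125, 407/125)
5. G_x = 1046/375  [G is the centroid of △ADB]
6. G_y = 1628/375  [G is the centroid of △ADB]
   → G = (1046/375, 1628/375)

A = (324/125, 407/125)
D = (222/125, -154/125)
G = (1046/375, 1628/375)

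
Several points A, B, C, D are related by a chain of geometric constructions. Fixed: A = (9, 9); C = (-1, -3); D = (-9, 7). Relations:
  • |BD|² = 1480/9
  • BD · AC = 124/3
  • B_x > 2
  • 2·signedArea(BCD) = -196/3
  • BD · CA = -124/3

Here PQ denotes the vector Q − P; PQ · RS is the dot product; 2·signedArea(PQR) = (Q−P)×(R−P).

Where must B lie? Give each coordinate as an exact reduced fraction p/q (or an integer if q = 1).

1. B_x = 7/3  [2·signedArea(BCD) = -196/3 ∩ BD · AC = 124/3]
2. B_y = 1  [2·signedArea(BCD) = -196/3 ∩ BD · AC = 124/3]
   → B = (7/3, 1)

B = (7/3, 1)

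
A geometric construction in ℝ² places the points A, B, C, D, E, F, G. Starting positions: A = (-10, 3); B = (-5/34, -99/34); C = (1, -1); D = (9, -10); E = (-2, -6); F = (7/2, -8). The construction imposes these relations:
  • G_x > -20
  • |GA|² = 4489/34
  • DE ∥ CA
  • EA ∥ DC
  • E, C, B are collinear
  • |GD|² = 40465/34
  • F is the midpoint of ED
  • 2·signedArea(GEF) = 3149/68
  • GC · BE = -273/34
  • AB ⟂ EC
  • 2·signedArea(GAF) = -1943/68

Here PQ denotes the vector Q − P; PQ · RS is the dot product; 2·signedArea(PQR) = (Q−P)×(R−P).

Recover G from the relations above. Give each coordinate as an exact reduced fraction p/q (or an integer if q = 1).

1. G_x = -675/34  [2·signedArea(GEF) = 3149/68 ∩ GC · BE = -273/34]
2. G_y = 303/34  [2·signedArea(GEF) = 3149/68 ∩ GC · BE = -273/34]
   → G = (-675/34, 303/34)

G = (-675/34, 303/34)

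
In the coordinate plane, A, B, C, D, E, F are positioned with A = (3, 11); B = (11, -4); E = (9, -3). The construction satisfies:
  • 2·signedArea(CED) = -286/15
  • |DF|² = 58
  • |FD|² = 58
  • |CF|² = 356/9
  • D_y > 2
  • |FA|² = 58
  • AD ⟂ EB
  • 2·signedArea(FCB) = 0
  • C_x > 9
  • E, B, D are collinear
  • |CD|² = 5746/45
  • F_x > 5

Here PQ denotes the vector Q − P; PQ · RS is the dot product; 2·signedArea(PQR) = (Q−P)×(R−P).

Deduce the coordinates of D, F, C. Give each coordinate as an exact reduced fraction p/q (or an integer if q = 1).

C = (28/3, -4/3)
D = (-7/5, 11/5)
F = (6, 4)

1. D_x = -7/5  [E, B, D are collinear ∩ AD ⟂ EB]
2. D_y = 11/5  [E, B, D are collinear ∩ AD ⟂ EB]
   → D = (-7/5, 11/5)
3. C_x = 28/3  [line -26/5·x + -52/5·y + 104/3 = 0 ∩ |CD|² = 5746/45]
4. C_y = -4/3  [line -26/5·x + -52/5·y + 104/3 = 0 ∩ |CD|² = 5746/45]
   → C = (28/3, -4/3)
5. F_x = 6  [line 8/3·x + 5/3·y + -68/3 = 0 ∩ |FA|² = 58]
6. F_y = 4  [line 8/3·x + 5/3·y + -68/3 = 0 ∩ |FA|² = 58]
   → F = (6, 4)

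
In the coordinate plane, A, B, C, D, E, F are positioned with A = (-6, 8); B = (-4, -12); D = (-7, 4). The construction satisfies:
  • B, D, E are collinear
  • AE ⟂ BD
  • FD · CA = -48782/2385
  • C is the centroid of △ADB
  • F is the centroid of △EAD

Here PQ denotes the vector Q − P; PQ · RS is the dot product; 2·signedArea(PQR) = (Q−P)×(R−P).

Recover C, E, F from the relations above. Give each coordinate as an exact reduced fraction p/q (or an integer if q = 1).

1. C_x = -17/3  [C is the centroid of △ADB]
2. C_y = 0  [C is the centroid of △ADB]
   → C = (-17/3, 0)
3. E_x = -2038/265  [B, D, E are collinear ∩ AE ⟂ BD]
4. E_y = 2036/265  [B, D, E are collinear ∩ AE ⟂ BD]
   → E = (-2038/265, 2036/265)
5. F_x = -5483/795  [F is the centroid of △EAD]
6. F_y = 5216/795  [F is the centroid of △EAD]
   → F = (-5483/795, 5216/795)

C = (-17/3, 0)
E = (-2038/265, 2036/265)
F = (-5483/795, 5216/795)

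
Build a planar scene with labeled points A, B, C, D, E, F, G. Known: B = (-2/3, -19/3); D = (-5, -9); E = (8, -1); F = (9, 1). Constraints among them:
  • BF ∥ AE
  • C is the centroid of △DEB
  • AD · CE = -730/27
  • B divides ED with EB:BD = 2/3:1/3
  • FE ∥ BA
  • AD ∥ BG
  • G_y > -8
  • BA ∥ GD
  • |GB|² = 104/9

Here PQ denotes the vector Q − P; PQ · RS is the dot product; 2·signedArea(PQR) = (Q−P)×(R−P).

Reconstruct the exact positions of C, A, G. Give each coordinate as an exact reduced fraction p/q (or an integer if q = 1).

1. C_x = 7/9  [C is the centroid of △DEB]
2. C_y = -49/9  [C is the centroid of △DEB]
   → C = (7/9, -49/9)
3. A_x = -5/3  [BF ∥ AE ∩ FE ∥ BA]
4. A_y = -25/3  [BF ∥ AE ∩ FE ∥ BA]
   → A = (-5/3, -25/3)
5. G_x = -4  [BA ∥ GD ∩ AD ∥ BG]
6. G_y = -7  [BA ∥ GD ∩ AD ∥ BG]
   → G = (-4, -7)

A = (-5/3, -25/3)
C = (7/9, -49/9)
G = (-4, -7)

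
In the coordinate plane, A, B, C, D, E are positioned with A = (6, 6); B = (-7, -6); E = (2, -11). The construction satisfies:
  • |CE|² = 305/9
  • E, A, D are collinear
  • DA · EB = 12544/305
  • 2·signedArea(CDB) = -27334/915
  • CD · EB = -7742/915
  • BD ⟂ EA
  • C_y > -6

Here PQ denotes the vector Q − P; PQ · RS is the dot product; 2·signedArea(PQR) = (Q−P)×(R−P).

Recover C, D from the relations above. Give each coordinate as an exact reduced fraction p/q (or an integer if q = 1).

C = (10/3, -16/3)
D = (806/305, -2522/305)

1. D_x = 806/305  [E, A, D are collinear ∩ BD ⟂ EA]
2. D_y = -2522/305  [E, A, D are collinear ∩ BD ⟂ EA]
   → D = (806/305, -2522/305)
3. C_x = 10/3  [2·signedArea(CDB) = -27334/915 ∩ CD · EB = -7742/915]
4. C_y = -16/3  [2·signedArea(CDB) = -27334/915 ∩ CD · EB = -7742/915]
   → C = (10/3, -16/3)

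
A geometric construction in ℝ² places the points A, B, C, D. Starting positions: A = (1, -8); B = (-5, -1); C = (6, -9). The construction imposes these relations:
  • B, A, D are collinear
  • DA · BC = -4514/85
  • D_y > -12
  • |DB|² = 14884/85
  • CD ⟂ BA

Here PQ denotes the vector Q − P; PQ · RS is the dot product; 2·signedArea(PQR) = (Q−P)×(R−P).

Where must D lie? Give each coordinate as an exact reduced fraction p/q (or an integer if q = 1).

1. D_x = 307/85  [B, A, D are collinear ∩ CD ⟂ BA]
2. D_y = -939/85  [B, A, D are collinear ∩ CD ⟂ BA]
   → D = (307/85, -939/85)

D = (307/85, -939/85)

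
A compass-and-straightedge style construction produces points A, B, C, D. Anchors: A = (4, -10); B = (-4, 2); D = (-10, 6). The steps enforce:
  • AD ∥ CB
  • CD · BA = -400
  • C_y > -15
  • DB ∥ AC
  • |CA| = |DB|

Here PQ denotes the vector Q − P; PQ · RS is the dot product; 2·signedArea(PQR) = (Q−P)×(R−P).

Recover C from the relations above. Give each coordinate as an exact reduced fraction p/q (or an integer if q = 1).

1. C_x = 10  [AD ∥ CB ∩ DB ∥ AC]
2. C_y = -14  [AD ∥ CB ∩ DB ∥ AC]
   → C = (10, -14)

C = (10, -14)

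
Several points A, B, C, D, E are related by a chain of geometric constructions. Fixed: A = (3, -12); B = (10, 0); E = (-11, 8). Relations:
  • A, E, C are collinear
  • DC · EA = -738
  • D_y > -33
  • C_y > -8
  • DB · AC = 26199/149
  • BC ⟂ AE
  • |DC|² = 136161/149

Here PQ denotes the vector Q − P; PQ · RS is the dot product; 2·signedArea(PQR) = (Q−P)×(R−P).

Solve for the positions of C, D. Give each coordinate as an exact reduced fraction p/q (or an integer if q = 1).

1. C_x = -50/149  [A, E, C are collinear ∩ BC ⟂ AE]
2. C_y = -1078/149  [A, E, C are collinear ∩ BC ⟂ AE]
   → C = (-50/149, -1078/149)
3. D_x = 17  [line 497/149·x + -710/149·y + -31169/149 = 0 ∩ |DC|² = 136161/149]
4. D_y = -32  [line 497/149·x + -710/149·y + -31169/149 = 0 ∩ |DC|² = 136161/149]
   → D = (17, -32)

C = (-50/149, -1078/149)
D = (17, -32)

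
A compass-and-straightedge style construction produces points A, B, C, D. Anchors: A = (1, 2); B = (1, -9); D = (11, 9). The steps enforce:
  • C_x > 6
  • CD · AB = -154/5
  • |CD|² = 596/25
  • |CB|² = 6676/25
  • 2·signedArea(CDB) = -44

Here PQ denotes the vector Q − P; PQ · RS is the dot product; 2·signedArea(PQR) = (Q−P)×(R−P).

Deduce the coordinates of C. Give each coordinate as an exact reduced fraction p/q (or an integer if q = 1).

1. C_x = 7  [CD · AB = -154/5 ∩ 2·signedArea(CDB) = -44]
2. C_y = 31/5  [CD · AB = -154/5 ∩ 2·signedArea(CDB) = -44]
   → C = (7, 31/5)

C = (7, 31/5)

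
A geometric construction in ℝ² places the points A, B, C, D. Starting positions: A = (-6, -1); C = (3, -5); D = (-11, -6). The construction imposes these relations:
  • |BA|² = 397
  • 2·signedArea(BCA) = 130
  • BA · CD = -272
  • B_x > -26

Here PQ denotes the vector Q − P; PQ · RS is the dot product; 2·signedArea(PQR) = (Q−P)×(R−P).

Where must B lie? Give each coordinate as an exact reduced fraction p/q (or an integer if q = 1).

1. B_x = -25  [BA · CD = -272 ∩ 2·signedArea(BCA) = 130]
2. B_y = -7  [BA · CD = -272 ∩ 2·signedArea(BCA) = 130]
   → B = (-25, -7)

B = (-25, -7)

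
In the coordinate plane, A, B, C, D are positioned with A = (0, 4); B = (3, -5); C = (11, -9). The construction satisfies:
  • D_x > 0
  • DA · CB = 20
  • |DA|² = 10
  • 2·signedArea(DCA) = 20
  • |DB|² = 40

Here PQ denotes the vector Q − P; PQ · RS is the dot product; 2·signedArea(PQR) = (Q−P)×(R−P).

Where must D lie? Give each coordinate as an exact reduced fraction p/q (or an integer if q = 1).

1. D_x = 1  [DA · CB = 20 ∩ 2·signedArea(DCA) = 20]
2. D_y = 1  [DA · CB = 20 ∩ 2·signedArea(DCA) = 20]
   → D = (1, 1)

D = (1, 1)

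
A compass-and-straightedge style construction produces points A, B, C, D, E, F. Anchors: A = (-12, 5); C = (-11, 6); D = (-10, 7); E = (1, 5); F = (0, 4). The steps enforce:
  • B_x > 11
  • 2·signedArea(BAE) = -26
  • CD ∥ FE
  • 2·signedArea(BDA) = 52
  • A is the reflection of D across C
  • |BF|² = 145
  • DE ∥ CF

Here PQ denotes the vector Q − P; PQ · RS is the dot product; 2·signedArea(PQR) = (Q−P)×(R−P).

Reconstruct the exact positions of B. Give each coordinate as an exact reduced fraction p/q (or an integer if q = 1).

1. B_x = 12  [2·signedArea(BDA) = 52 ∩ 2·signedArea(BAE) = -26]
2. B_y = 3  [2·signedArea(BDA) = 52 ∩ 2·signedArea(BAE) = -26]
   → B = (12, 3)

B = (12, 3)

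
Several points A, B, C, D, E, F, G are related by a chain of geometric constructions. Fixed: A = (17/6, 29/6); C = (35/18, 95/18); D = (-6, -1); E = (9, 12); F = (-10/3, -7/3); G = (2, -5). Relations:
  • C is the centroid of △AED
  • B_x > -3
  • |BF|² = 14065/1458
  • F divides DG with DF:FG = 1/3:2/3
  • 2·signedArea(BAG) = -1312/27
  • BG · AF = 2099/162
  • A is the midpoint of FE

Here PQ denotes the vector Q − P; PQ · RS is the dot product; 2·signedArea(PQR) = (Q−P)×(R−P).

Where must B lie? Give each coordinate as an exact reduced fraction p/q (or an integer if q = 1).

1. B_x = -133/54  [BG · AF = 2099/162 ∩ 2·signedArea(BAG) = -1312/27]
2. B_y = 35/54  [BG · AF = 2099/162 ∩ 2·signedArea(BAG) = -1312/27]
   → B = (-133/54, 35/54)

B = (-133/54, 35/54)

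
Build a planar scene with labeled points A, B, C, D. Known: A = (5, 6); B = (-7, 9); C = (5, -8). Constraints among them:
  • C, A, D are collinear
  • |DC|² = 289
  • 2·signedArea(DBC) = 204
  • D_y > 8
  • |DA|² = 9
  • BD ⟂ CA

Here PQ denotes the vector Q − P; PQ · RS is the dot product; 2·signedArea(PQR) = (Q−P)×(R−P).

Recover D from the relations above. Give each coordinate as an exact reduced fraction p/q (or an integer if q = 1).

D = (5, 9)

1. D_x = 5  [C, A, D are collinear ∩ BD ⟂ CA]
2. D_y = 9  [C, A, D are collinear ∩ BD ⟂ CA]
   → D = (5, 9)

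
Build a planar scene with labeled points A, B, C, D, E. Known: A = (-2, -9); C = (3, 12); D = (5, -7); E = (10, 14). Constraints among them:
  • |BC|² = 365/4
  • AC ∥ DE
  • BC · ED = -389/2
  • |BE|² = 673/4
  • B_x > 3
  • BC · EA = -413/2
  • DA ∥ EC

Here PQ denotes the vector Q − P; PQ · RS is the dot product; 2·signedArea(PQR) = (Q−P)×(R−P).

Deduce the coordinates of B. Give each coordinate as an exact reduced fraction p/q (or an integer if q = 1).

1. B_x = 4  [BC · EA = -413/2 ∩ BC · ED = -389/2]
2. B_y = 5/2  [BC · EA = -413/2 ∩ BC · ED = -389/2]
   → B = (4, 5/2)

B = (4, 5/2)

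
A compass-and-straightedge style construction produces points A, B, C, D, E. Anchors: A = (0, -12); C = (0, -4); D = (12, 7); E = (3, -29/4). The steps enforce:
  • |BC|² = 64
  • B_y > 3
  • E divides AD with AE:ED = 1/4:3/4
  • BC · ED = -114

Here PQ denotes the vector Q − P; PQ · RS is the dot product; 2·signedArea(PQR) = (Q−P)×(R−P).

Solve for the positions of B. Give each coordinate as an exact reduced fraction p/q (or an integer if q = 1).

B = (0, 4)

1. B_x = 0  [line -9·x + -57/4·y + 57 = 0 ∩ |BC|² = 64]
2. B_y = 4  [line -9·x + -57/4·y + 57 = 0 ∩ |BC|² = 64]
   → B = (0, 4)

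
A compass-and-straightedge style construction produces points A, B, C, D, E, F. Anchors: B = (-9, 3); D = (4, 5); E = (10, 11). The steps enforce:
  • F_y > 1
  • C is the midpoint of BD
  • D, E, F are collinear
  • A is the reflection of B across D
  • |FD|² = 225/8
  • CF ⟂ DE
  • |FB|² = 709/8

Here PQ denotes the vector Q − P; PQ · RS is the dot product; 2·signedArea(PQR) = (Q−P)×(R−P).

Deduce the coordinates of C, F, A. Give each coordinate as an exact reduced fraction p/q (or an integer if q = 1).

A = (17, 7)
C = (-5/2, 4)
F = (1/4, 5/4)

1. C_x = -5/2  [C is the midpoint of BD]
2. C_y = 4  [C is the midpoint of BD]
   → C = (-5/2, 4)
3. F_x = 1/4  [D, E, F are collinear ∩ CF ⟂ DE]
4. F_y = 5/4  [D, E, F are collinear ∩ CF ⟂ DE]
   → F = (1/4, 5/4)
5. A_x = 17  [A is the reflection of B across D]
6. A_y = 7  [A is the reflection of B across D]
   → A = (17, 7)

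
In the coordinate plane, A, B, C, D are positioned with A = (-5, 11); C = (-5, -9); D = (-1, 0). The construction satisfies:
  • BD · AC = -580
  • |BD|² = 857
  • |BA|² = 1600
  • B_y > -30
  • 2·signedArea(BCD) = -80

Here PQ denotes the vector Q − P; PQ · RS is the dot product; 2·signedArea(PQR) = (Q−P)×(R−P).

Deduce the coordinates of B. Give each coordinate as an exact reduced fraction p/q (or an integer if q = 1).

B = (-5, -29)

1. B_x = -5  [BD · AC = -580 ∩ 2·signedArea(BCD) = -80]
2. B_y = -29  [BD · AC = -580 ∩ 2·signedArea(BCD) = -80]
   → B = (-5, -29)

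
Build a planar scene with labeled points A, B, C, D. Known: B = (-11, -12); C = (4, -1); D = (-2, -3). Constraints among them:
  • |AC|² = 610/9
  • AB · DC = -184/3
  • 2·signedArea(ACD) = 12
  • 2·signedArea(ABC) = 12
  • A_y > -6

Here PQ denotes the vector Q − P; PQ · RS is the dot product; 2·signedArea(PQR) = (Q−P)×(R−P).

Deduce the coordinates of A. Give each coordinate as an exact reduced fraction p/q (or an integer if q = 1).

A = (-3, -16/3)

1. A_x = -3  [AB · DC = -184/3 ∩ 2·signedArea(ABC) = 12]
2. A_y = -16/3  [AB · DC = -184/3 ∩ 2·signedArea(ABC) = 12]
   → A = (-3, -16/3)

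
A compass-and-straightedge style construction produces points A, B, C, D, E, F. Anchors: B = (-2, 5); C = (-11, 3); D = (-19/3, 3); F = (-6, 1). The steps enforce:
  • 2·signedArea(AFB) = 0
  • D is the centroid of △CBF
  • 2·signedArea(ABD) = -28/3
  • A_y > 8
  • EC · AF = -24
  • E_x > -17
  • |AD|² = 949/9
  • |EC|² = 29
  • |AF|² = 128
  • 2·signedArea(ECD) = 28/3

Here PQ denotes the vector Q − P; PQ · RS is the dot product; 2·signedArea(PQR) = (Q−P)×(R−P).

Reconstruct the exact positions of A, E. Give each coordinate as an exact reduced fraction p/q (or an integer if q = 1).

1. A_x = 2  [2·signedArea(AFB) = 0 ∩ 2·signedArea(ABD) = -28/3]
2. A_y = 9  [2·signedArea(AFB) = 0 ∩ 2·signedArea(ABD) = -28/3]
   → A = (2, 9)
3. E_x = -16  [2·signedArea(ECD) = 28/3 ∩ EC · AF = -24]
4. E_y = 5  [2·signedArea(ECD) = 28/3 ∩ EC · AF = -24]
   → E = (-16, 5)

A = (2, 9)
E = (-16, 5)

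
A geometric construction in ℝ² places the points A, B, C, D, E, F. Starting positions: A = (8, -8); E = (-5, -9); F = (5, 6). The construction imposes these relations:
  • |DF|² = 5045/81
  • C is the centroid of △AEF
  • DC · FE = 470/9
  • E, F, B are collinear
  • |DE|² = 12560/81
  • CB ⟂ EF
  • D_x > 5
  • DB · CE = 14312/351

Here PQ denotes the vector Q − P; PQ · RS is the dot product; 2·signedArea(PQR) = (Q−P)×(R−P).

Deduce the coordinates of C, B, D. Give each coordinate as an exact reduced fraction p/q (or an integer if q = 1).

B = (-7/39, -23/13)
C = (8/3, -11/3)
D = (47/9, -17/9)

1. C_x = 8/3  [C is the centroid of △AEF]
2. C_y = -11/3  [C is the centroid of △AEF]
   → C = (8/3, -11/3)
3. B_x = -7/39  [E, F, B are collinear ∩ CB ⟂ EF]
4. B_y = -23/13  [E, F, B are collinear ∩ CB ⟂ EF]
   → B = (-7/39, -23/13)
5. D_x = 47/9  [DC · FE = 470/9 ∩ DB · CE = 14312/351]
6. D_y = -17/9  [DC · FE = 470/9 ∩ DB · CE = 14312/351]
   → D = (47/9, -17/9)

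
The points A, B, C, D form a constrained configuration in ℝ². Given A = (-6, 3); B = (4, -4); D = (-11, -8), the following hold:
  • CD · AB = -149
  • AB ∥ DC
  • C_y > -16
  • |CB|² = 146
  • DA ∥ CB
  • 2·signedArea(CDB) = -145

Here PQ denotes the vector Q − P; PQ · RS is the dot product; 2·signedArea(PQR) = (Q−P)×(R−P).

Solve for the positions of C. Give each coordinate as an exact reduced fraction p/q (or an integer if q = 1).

1. C_x = -1  [DA ∥ CB ∩ AB ∥ DC]
2. C_y = -15  [DA ∥ CB ∩ AB ∥ DC]
   → C = (-1, -15)

C = (-1, -15)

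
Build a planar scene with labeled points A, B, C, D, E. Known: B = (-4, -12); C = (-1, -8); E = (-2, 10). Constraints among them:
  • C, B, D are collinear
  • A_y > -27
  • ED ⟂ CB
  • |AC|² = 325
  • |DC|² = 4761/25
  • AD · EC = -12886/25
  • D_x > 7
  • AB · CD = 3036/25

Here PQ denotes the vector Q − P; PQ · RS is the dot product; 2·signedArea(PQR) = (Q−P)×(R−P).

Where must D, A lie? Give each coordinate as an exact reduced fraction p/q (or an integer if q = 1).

A = (0, -26)
D = (182/25, 76/25)

1. D_x = 182/25  [C, B, D are collinear ∩ ED ⟂ CB]
2. D_y = 76/25  [C, B, D are collinear ∩ ED ⟂ CB]
   → D = (182/25, 76/25)
3. A_x = 0  [AD · EC = -12886/25 ∩ AB · CD = 3036/25]
4. A_y = -26  [AD · EC = -12886/25 ∩ AB · CD = 3036/25]
   → A = (0, -26)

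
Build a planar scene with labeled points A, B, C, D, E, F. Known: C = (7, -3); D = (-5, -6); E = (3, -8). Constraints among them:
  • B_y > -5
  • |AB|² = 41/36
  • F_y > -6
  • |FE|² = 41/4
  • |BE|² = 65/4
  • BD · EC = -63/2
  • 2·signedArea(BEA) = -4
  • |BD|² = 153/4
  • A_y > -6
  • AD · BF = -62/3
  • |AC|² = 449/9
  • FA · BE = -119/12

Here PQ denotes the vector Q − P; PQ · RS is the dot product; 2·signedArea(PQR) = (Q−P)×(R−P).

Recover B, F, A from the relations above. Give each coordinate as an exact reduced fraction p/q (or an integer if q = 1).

1. B_x = 1  [line -4·x + -5·y + -37/2 = 0 ∩ |BE|² = 65/4]
2. B_y = -9/2  [line -4·x + -5·y + -37/2 = 0 ∩ |BE|² = 65/4]
   → B = (1, -9/2)
3. A_x = 1/3  [line 7/2·x + 2·y + 19/2 = 0 ∩ |AC|² = 449/9]
4. A_y = -16/3  [line 7/2·x + 2·y + 19/2 = 0 ∩ |AC|² = 449/9]
   → A = (1/3, -16/3)
5. F_x = 5  [FA · BE = -119/12 ∩ AD · BF = -62/3]
6. F_y = -11/2  [FA · BE = -119/12 ∩ AD · BF = -62/3]
   → F = (5, -11/2)

A = (1/3, -16/3)
B = (1, -9/2)
F = (5, -11/2)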